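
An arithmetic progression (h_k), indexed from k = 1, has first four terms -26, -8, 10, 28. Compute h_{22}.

Common difference d = 18.
h_k = -26 + (k - 1)·18.
h_{22} = -26 + 21·18 = 352.

352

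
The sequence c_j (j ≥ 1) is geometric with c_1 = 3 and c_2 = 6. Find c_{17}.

196608

Common ratio r = 2.
c_j = 3·2^(j-1).
c_{17} = 3·2^16 = 196608.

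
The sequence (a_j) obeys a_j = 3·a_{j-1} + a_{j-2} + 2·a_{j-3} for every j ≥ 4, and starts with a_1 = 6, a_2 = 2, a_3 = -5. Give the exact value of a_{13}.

Applying the relation repeatedly:
a_4 = -1  a_5 = -4  a_6 = -23  a_7 = -75  a_8 = -256  a_9 = -889  a_{10} = -3073  a_{11} = -10620  a_{12} = -36711  a_{13} = -126899.

-126899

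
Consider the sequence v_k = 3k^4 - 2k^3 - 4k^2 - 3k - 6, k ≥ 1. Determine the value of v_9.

v_9 = 3·9^4 - 2·9^3 - 4·9^2 - 3·9 - 6 = 17868.

17868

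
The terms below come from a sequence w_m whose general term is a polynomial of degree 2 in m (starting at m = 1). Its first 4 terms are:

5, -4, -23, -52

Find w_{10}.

1st diffs: -9, -19, -29.
2nd diffs: -10, -10 (constant).
So w_m = -5m^2 + 6m + 4.
Evaluating at m = 10 gives w_{10} = -436.

-436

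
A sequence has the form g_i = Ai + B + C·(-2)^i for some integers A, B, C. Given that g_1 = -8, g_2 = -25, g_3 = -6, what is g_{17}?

The three given values yield: A + B - 2C = -8; 2A + B + 4C = -25; 3A + B - 8C = -6.
Subtracting the first from the second: A + 6C = -17.
Subtracting the second from the third: A - 12C = 19.
Solving: C = -2, A = -5, then B = -7.
Hence g_{17} = -5·17 + (-7) + (-2)·(-131072) = 262052.

262052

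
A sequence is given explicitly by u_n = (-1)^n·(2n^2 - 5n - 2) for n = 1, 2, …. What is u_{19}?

-625

(-1)^19 = -1; 2n^2 - 5n - 2 at n=19 is 625; so u_{19} = -625.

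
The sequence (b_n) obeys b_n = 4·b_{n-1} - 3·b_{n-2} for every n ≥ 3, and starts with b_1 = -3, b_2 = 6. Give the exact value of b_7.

b_3 = 33, b_4 = 114, b_5 = 357, b_6 = 1086, b_7 = 3273.
(Characteristic roots are 3 and 1.)

3273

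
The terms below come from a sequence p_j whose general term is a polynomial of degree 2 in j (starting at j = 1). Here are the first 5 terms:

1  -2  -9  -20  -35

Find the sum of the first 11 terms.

1st diffs: -3, -7, -11, -15.
2nd diffs: -4, -4, -4 (constant).
Newton forward-difference form: p_j = 1 + (-3)·C(j-1,1) + (-4)·C(j-1,2).
Continuing: …, -54, -77, -104, -135, …, p_{11} = -209.
Summing j = 1..11 (11 terms) gives -814.

-814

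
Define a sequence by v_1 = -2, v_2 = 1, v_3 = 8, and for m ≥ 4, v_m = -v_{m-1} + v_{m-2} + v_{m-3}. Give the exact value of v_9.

38

Step forward from the initial values:
v_4 = -9, v_5 = 18, v_6 = -19, v_7 = 28, v_8 = -29, v_9 = 38.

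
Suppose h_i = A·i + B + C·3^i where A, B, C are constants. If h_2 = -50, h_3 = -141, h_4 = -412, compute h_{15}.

-71744553

Plug in i = 2, 3, 4: 2A + B + 9C = -50; 3A + B + 27C = -141; 4A + B + 81C = -412.
Subtracting the first from the second: A + 18C = -91.
Subtracting the second from the third: A + 54C = -271.
Solving: C = -5, A = -1, then B = -3.
So h_i = -1·i + (-3) + (-5)·3^i; at i=15 this is -71744553.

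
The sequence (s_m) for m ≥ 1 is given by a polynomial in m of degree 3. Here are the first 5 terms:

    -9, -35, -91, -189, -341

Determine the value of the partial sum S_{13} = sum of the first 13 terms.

-19305

1st diffs: -26, -56, -98, -152.
2nd diffs: -30, -42, -54.
3rd diffs: -12, -12 (constant).
Newton forward-difference form: s_m = -9 + (-26)·C(m-1,1) + (-30)·C(m-1,2) + (-12)·C(m-1,3).
Continuing: …, -559, -855, -1241, -1729, …, s_{13} = -4941.
Summing m = 1..13 (13 terms) gives -19305.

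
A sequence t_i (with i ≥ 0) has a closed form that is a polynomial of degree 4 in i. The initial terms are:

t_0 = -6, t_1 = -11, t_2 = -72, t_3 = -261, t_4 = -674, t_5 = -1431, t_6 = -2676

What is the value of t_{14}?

1st diffs: -5, -61, -189, -413, -757, -1245.
2nd diffs: -56, -128, -224, -344, -488.
3rd diffs: -72, -96, -120, -144.
4th diffs: -24, -24, -24 (constant).
So t_i = -i^4 - 6i^3 - 3i^2 + 5i - 6.
Evaluating at i = 14 gives t_{14} = -55404.

-55404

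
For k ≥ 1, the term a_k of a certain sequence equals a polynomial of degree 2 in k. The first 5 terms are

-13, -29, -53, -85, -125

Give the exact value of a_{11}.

1st diffs: -16, -24, -32, -40.
2nd diffs: -8, -8, -8 (constant).
Newton forward-difference form: a_k = -13 + (-16)·C(k-1,1) + (-8)·C(k-1,2).
At k = 11: k-1 = 10, so a_{11} = -13 - 160 - 360 = -533.

-533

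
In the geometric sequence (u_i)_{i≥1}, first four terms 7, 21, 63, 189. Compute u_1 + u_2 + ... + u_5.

Common ratio r = 3.
u_i = 7·3^(i-1).
S = 7·(3^5 - 1)/(3 - 1) = 7·(243 - 1)/(2) = 847.

847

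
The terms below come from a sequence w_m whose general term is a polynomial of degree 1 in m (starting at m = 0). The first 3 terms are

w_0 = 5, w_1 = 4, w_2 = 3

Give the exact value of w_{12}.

-7

1st diffs: -1, -1 (constant).
So w_m = -m + 5.
Evaluating at m = 12 gives w_{12} = -7.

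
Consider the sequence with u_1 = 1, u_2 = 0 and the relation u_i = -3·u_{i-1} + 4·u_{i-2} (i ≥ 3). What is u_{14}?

-13421772

u_3 = 4;  u_4 = -12;  u_5 = 52;  …;  u_{11} = 209716;  u_{12} = -838860;  u_{13} = 3355444;  u_{14} = -13421772.
(Characteristic roots are 1 and -4.)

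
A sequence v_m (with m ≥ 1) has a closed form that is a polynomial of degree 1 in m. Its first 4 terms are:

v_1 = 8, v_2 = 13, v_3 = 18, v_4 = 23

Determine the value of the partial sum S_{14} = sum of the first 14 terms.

1st diffs: 5, 5, 5 (constant).
So v_m = 5m + 3.
Continuing: …, 28, 33, 38, 43, …, v_{14} = 73.
Summing m = 1..14 (14 terms) gives 567.

567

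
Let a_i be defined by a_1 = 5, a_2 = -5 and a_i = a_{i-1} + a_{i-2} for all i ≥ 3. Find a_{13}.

Iterate the recurrence:
a_3 = 0  a_4 = -5  a_5 = -5  …  a_{10} = -65  a_{11} = -105  a_{12} = -170  a_{13} = -275.

-275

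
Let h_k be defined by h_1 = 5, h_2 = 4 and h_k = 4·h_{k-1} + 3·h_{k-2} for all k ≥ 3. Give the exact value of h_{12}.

Compute successive terms:
h_3 = 31;  h_4 = 136;  h_5 = 637;  h_6 = 2956;  h_7 = 13735;  h_8 = 63808;  h_9 = 296437;  h_{10} = 1377172;  h_{11} = 6397999;  h_{12} = 29723512.

29723512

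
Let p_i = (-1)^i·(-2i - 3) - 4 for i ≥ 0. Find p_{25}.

(-1)^25 = -1; -2i - 3 at i=25 is -53; so p_{25} = 49.

49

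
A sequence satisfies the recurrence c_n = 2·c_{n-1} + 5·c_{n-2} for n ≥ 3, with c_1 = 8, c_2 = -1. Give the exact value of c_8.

12491

c_3 = 38  c_4 = 71  c_5 = 332  c_6 = 1019  c_7 = 3698  c_8 = 12491.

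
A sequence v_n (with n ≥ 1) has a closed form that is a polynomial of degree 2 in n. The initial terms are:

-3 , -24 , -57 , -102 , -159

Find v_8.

1st diffs: -21, -33, -45, -57.
2nd diffs: -12, -12, -12 (constant).
Newton forward-difference form: v_n = -3 + (-21)·C(n-1,1) + (-12)·C(n-1,2).
At n = 8: n-1 = 7, so v_8 = -3 - 147 - 252 = -402.

-402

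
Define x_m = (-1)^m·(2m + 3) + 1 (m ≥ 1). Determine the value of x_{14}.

(-1)^14 = 1; 2m + 3 at m=14 is 31; so x_{14} = 32.

32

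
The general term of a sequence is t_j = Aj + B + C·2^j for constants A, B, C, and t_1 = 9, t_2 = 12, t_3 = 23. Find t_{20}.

Plug in j = 1, 2, 3: A + B + 2C = 9; 2A + B + 4C = 12; 3A + B + 8C = 23.
Subtracting the first from the second: A + 2C = 3.
Subtracting the second from the third: A + 4C = 11.
Solving: C = 4, A = -5, then B = 6.
So t_j = -5·j + 6 + 4·2^j; at j=20 this is 4194210.

4194210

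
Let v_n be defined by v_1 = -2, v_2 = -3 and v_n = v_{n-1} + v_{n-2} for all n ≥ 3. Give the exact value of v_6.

Iterate the recurrence:
v_3 = -5, v_4 = -8, v_5 = -13, v_6 = -21.

-21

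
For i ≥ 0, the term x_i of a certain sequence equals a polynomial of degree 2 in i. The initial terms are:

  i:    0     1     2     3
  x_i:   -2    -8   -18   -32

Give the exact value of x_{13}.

1st diffs: -6, -10, -14.
2nd diffs: -4, -4 (constant).
So x_i = -2i^2 - 4i - 2.
Evaluating at i = 13 gives x_{13} = -392.

-392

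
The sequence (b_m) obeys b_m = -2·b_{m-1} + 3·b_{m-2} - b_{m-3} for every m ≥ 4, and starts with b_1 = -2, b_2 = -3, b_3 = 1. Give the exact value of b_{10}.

-6809

Step forward from the initial values:
b_4 = -9; b_5 = 24; b_6 = -76; b_7 = 233; b_8 = -718; b_9 = 2211; b_{10} = -6809.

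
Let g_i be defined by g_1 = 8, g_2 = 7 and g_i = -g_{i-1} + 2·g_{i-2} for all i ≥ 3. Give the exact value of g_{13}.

Step forward from the initial values:
g_3 = 9; g_4 = 5; g_5 = 13; …; g_{10} = -163; g_{11} = 349; g_{12} = -675; g_{13} = 1373.
(Characteristic roots are 1 and -2.)

1373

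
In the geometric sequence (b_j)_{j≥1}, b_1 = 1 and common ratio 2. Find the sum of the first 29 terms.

b_j = 1·2^(j-1).
S = 1·(2^29 - 1)/(2 - 1) = 1·(536870912 - 1)/(1) = 536870911.

536870911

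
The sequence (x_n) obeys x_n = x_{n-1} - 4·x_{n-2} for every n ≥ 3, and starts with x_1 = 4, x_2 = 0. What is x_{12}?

-4880

Step forward from the initial values:
x_3 = -16, x_4 = -16, x_5 = 48, x_6 = 112, x_7 = -80, x_8 = -528, x_9 = -208, x_{10} = 1904, x_{11} = 2736, x_{12} = -4880.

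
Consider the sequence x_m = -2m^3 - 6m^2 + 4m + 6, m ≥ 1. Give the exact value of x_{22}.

-24106

x_{22} = -2·22^3 - 6·22^2 + 4·22 + 6 = -24106.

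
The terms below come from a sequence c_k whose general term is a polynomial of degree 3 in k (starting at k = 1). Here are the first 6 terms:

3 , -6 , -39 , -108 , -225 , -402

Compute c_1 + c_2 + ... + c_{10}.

1st diffs: -9, -33, -69, -117, -177.
2nd diffs: -24, -36, -48, -60.
3rd diffs: -12, -12, -12 (constant).
Newton forward-difference form: c_k = 3 + (-9)·C(k-1,1) + (-24)·C(k-1,2) + (-12)·C(k-1,3).
Continuing: -651, -984, -1413, -1950.
Summing k = 1..10 (10 terms) gives -5775.

-5775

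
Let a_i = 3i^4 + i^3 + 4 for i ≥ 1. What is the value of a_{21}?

592708

a_{21} = 3·21^4 + 1·21^3 + 4 = 592708.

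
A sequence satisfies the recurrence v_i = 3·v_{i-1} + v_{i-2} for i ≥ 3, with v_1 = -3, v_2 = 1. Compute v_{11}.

Applying the relation repeatedly:
v_3 = 0  v_4 = 1  v_5 = 3  v_6 = 10  v_7 = 33  v_8 = 109  v_9 = 360  v_{10} = 1189  v_{11} = 3927.

3927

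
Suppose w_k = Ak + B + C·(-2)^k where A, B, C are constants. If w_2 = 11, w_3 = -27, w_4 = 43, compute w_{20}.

Write the equations: 2A + B + 4C = 11; 3A + B - 8C = -27; 4A + B + 16C = 43.
Subtracting the first from the second: A - 12C = -38.
Subtracting the second from the third: A + 24C = 70.
Solving: C = 3, A = -2, then B = 3.
Hence w_{20} = -2·20 + 3 + 3·1048576 = 3145691.

3145691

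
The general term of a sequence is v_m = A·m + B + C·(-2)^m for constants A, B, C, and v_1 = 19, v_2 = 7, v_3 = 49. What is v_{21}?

Write the equations: A + B - 2C = 19; 2A + B + 4C = 7; 3A + B - 8C = 49.
Subtracting the first from the second: A + 6C = -12.
Subtracting the second from the third: A - 12C = 42.
Solving: C = -3, A = 6, then B = 7.
So v_m = 6·m + 7 + (-3)·(-2)^m; at m=21 this is 6291589.

6291589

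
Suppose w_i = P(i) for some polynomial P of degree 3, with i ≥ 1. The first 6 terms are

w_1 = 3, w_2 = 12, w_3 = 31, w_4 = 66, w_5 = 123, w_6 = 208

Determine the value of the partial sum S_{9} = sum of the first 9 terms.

1947

1st diffs: 9, 19, 35, 57, 85.
2nd diffs: 10, 16, 22, 28.
3rd diffs: 6, 6, 6 (constant).
So w_i = i^3 - i^2 + 5i - 2.
Continuing: 327, 486, 691.
Summing i = 1..9 (9 terms) gives 1947.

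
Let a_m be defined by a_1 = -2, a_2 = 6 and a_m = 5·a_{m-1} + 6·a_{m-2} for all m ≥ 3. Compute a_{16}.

268677134046

a_3 = 18; a_4 = 126; a_5 = 738; …; a_{13} = 1243875618; a_{14} = 7463253726; a_{15} = 44779522338; a_{16} = 268677134046.
(Characteristic roots are 6 and -1.)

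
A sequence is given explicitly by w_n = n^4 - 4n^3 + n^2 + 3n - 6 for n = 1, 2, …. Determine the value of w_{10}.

w_{10} = 1·10^4 - 4·10^3 + 1·10^2 + 3·10 - 6 = 6124.

6124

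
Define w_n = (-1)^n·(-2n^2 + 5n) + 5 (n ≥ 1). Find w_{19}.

632

(-1)^19 = -1; -2n^2 + 5n at n=19 is -627; so w_{19} = 632.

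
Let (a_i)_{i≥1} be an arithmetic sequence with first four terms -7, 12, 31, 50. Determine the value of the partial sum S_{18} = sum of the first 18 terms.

Common difference d = 19.
a_i = -7 + (i - 1)·19.
a_{18} = 316; S = 18·(-7 + 316)/2 = 2781.

2781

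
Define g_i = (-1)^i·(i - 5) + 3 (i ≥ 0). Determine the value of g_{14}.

(-1)^14 = 1; i - 5 at i=14 is 9; so g_{14} = 12.

12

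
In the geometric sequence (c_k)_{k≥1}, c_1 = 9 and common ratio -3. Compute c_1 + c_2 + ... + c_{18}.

-871696098

c_k = 9·(-3)^(k-1).
S = 9·((-3)^18 - 1)/(-3 - 1) = 9·(387420489 - 1)/(-4) = -871696098.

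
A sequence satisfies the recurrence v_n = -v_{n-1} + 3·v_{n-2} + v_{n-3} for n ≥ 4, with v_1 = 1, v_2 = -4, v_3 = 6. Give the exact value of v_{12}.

-7605

Compute successive terms:
v_4 = -17; v_5 = 31; v_6 = -76; v_7 = 152; v_8 = -349; v_9 = 729; v_{10} = -1624; v_{11} = 3462; v_{12} = -7605.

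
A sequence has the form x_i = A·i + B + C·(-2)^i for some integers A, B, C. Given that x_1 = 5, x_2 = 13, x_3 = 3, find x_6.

Plug in i = 1, 2, 3: A + B - 2C = 5; 2A + B + 4C = 13; 3A + B - 8C = 3.
Subtracting the first from the second: A + 6C = 8.
Subtracting the second from the third: A - 12C = -10.
Solving: C = 1, A = 2, then B = 5.
Therefore x_6 = 12 + 5 + 1·64 = 81.

81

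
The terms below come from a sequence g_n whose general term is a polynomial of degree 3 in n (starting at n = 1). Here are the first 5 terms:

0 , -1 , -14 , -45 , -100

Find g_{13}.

1st diffs: -1, -13, -31, -55.
2nd diffs: -12, -18, -24.
3rd diffs: -6, -6 (constant).
So g_n = -n^3 + 6n - 5.
Evaluating at n = 13 gives g_{13} = -2124.

-2124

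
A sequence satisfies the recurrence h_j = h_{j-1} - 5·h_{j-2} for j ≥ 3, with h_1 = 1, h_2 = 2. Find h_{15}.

Applying the relation repeatedly:
h_3 = -3; h_4 = -13; h_5 = 2; …; h_{12} = -493; h_{13} = -18703; h_{14} = -16238; h_{15} = 77277.

77277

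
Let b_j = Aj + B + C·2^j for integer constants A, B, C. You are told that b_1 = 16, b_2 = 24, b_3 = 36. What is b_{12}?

The three given values yield: A + B + 2C = 16; 2A + B + 4C = 24; 3A + B + 8C = 36.
Subtracting the first from the second: A + 2C = 8.
Subtracting the second from the third: A + 4C = 12.
Solving: C = 2, A = 4, then B = 8.
Hence b_{12} = 4·12 + 8 + 2·4096 = 8248.

8248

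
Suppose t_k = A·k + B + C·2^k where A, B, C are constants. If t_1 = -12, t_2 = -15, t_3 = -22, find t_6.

Write the equations: A + B + 2C = -12; 2A + B + 4C = -15; 3A + B + 8C = -22.
Subtracting the first from the second: A + 2C = -3.
Subtracting the second from the third: A + 4C = -7.
Solving: C = -2, A = 1, then B = -9.
So t_k = 1·k + (-9) + (-2)·2^k; at k=6 this is -131.

-131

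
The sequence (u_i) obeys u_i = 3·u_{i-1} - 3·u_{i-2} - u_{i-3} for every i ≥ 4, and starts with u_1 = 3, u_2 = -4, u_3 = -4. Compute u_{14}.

-5686

Compute successive terms:
u_4 = -3;  u_5 = 7;  u_6 = 34;  …;  u_{11} = -824;  u_{12} = -2363;  u_{13} = -4533;  u_{14} = -5686.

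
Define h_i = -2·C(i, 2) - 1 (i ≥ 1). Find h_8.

C(8, 2) = 28, so h_8 = -57.

-57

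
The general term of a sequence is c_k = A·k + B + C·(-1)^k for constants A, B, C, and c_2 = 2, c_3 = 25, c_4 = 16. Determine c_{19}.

Plug in k = 2, 3, 4: 2A + B + C = 2; 3A + B - C = 25; 4A + B + C = 16.
Subtracting the first from the second: A - 2C = 23.
Subtracting the second from the third: A + 2C = -9.
Solving: C = -8, A = 7, then B = -4.
Hence c_{19} = 7·19 + (-4) + (-8)·(-1) = 137.

137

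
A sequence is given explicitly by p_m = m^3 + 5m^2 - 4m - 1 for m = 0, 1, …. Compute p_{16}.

5311

p_{16} = 1·16^3 + 5·16^2 - 4·16 - 1 = 5311.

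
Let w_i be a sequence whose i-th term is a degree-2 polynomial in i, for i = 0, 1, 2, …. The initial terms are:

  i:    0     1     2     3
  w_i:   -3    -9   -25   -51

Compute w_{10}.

-513

1st diffs: -6, -16, -26.
2nd diffs: -10, -10 (constant).
Newton forward-difference form: w_i = -3 + (-6)·C(i,1) + (-10)·C(i,2).
At i = 10: i = 10, so w_{10} = -3 - 60 - 450 = -513.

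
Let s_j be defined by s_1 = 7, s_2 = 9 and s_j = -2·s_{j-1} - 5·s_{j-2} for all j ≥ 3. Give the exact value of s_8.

Applying the relation repeatedly:
s_3 = -53;  s_4 = 61;  s_5 = 143;  s_6 = -591;  s_7 = 467;  s_8 = 2021.

2021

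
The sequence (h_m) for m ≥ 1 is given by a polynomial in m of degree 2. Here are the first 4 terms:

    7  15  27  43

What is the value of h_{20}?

843

1st diffs: 8, 12, 16.
2nd diffs: 4, 4 (constant).
So h_m = 2m^2 + 2m + 3.
Evaluating at m = 20 gives h_{20} = 843.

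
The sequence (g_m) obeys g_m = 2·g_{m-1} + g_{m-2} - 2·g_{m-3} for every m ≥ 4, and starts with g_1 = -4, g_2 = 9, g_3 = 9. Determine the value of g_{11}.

g_4 = 35;  g_5 = 61;  g_6 = 139;  g_7 = 269;  g_8 = 555;  g_9 = 1101;  g_{10} = 2219;  g_{11} = 4429.

4429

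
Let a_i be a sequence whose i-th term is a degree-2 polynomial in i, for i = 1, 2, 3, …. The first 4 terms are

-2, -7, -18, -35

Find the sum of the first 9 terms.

-702

1st diffs: -5, -11, -17.
2nd diffs: -6, -6 (constant).
Newton forward-difference form: a_i = -2 + (-5)·C(i-1,1) + (-6)·C(i-1,2).
Continuing: …, -58, -87, -122, -163, …, a_9 = -210.
Summing i = 1..9 (9 terms) gives -702.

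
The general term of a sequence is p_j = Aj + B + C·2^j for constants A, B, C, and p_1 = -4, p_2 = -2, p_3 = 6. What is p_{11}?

Write the equations: A + B + 2C = -4; 2A + B + 4C = -2; 3A + B + 8C = 6.
Subtracting the first from the second: A + 2C = 2.
Subtracting the second from the third: A + 4C = 8.
Solving: C = 3, A = -4, then B = -6.
So p_j = -4·j + (-6) + 3·2^j; at j=11 this is 6094.

6094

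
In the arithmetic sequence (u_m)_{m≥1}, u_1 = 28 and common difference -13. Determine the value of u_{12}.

-115

u_m = 28 + (m - 1)·(-13).
u_{12} = 28 + 11·(-13) = -115.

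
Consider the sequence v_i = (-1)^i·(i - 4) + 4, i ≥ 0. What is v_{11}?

-3

(-1)^11 = -1; i - 4 at i=11 is 7; so v_{11} = -3.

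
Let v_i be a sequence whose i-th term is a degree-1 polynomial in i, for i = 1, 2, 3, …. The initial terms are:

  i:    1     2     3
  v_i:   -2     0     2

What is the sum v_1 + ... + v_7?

1st diffs: 2, 2 (constant).
So v_i = 2i - 4.
Continuing: 4, 6, 8, 10.
Summing i = 1..7 (7 terms) gives 28.

28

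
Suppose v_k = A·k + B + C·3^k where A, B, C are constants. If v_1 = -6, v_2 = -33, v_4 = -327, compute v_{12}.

-2125791

The three given values yield: A + B + 3C = -6; 2A + B + 9C = -33; 4A + B + 81C = -327.
Subtracting the first from the second: A + 6C = -27.
Subtracting the second from the third: 2A + 72C = -294.
Solving: C = -4, A = -3, then B = 9.
Therefore v_{12} = -36 + 9 + (-4)·531441 = -2125791.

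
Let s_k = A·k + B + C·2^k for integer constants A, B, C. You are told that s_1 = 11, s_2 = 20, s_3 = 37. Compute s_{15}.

131089

At k = 1, 2, 3: A + B + 2C = 11; 2A + B + 4C = 20; 3A + B + 8C = 37.
Subtracting the first from the second: A + 2C = 9.
Subtracting the second from the third: A + 4C = 17.
Solving: C = 4, A = 1, then B = 2.
Therefore s_{15} = 15 + 2 + 4·32768 = 131089.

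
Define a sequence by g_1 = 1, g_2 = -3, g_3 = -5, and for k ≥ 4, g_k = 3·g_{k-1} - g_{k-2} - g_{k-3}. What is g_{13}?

-35839

Step forward from the initial values:
g_4 = -13; g_5 = -31; g_6 = -75; g_7 = -181; g_8 = -437; g_9 = -1055; g_{10} = -2547; g_{11} = -6149; g_{12} = -14845; g_{13} = -35839.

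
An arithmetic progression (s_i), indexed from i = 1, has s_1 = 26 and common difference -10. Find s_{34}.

-304

s_i = 26 + (i - 1)·(-10).
s_{34} = 26 + 33·(-10) = -304.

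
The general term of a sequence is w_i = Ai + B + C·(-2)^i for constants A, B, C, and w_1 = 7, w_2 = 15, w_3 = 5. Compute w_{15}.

Plug in i = 1, 2, 3: A + B - 2C = 7; 2A + B + 4C = 15; 3A + B - 8C = 5.
Subtracting the first from the second: A + 6C = 8.
Subtracting the second from the third: A - 12C = -10.
Solving: C = 1, A = 2, then B = 7.
Therefore w_{15} = 30 + 7 + 1·(-32768) = -32731.

-32731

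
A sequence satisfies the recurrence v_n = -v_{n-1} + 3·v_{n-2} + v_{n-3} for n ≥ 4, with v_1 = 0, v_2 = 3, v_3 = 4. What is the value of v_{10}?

Applying the relation repeatedly:
v_4 = 5;  v_5 = 10;  v_6 = 9;  v_7 = 26;  v_8 = 11;  v_9 = 76;  v_{10} = -17.

-17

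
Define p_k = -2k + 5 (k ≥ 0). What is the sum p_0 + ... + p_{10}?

Over k = 0..10: Σk = 55.
Total = (-2)·55 + (5)·11 = -55.

-55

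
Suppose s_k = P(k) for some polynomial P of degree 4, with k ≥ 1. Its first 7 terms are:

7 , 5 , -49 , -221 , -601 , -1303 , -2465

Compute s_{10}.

-10451

1st diffs: -2, -54, -172, -380, -702, -1162.
2nd diffs: -52, -118, -208, -322, -460.
3rd diffs: -66, -90, -114, -138.
4th diffs: -24, -24, -24 (constant).
So s_k = -k^4 - k^3 + 5k^2 + 5k - 1.
Evaluating at k = 10 gives s_{10} = -10451.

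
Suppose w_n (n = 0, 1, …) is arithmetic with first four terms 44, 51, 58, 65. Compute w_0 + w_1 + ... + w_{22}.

2783

Common difference d = 7.
w_n = 44 + (n - 0)·7.
w_{22} = 198; S = 23·(44 + 198)/2 = 2783.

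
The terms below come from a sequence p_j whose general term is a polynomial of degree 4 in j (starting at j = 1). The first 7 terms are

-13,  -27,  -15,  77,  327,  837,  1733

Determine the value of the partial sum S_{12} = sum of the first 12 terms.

50378

1st diffs: -14, 12, 92, 250, 510, 896.
2nd diffs: 26, 80, 158, 260, 386.
3rd diffs: 54, 78, 102, 126.
4th diffs: 24, 24, 24 (constant).
Newton forward-difference form: p_j = -13 + (-14)·C(j-1,1) + 26·C(j-1,2) + 54·C(j-1,3) + 24·C(j-1,4).
Continuing: …, 3165, 5307, 8357, 12537, …, p_{12} = 18093.
Summing j = 1..12 (12 terms) gives 50378.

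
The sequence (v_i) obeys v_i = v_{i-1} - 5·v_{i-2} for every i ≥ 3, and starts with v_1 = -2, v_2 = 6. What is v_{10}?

-4494

Compute successive terms:
v_3 = 16  v_4 = -14  v_5 = -94  v_6 = -24  v_7 = 446  v_8 = 566  v_9 = -1664  v_{10} = -4494.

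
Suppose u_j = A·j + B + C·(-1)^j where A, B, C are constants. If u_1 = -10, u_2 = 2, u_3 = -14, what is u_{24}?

-42

The three given values yield: A + B - C = -10; 2A + B + C = 2; 3A + B - C = -14.
Subtracting the first from the second: A + 2C = 12.
Subtracting the second from the third: A - 2C = -16.
Solving: C = 7, A = -2, then B = -1.
Hence u_{24} = -2·24 + (-1) + 7·1 = -42.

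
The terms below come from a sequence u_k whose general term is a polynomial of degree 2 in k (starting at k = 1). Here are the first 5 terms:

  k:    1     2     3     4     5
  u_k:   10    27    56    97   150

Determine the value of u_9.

482

1st diffs: 17, 29, 41, 53.
2nd diffs: 12, 12, 12 (constant).
So u_k = 6k^2 - k + 5.
Evaluating at k = 9 gives u_9 = 482.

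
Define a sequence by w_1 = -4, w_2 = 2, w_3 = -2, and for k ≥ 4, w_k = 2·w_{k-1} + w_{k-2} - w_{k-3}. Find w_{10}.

78

Iterate the recurrence:
w_4 = 2;  w_5 = 0;  w_6 = 4;  w_7 = 6;  w_8 = 16;  w_9 = 34;  w_{10} = 78.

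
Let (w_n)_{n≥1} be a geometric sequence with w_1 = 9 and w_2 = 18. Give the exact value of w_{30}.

Common ratio r = 2.
w_n = 9·2^(n-1).
w_{30} = 9·2^29 = 4831838208.

4831838208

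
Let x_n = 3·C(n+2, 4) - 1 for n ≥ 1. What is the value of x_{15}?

7139

C(17, 4) = 2380, so x_{15} = 7139.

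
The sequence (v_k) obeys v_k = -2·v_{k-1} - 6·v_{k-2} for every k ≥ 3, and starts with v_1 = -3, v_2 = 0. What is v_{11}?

Step forward from the initial values:
v_3 = 18;  v_4 = -36;  v_5 = -36;  v_6 = 288;  v_7 = -360;  v_8 = -1008;  v_9 = 4176;  v_{10} = -2304;  v_{11} = -20448.

-20448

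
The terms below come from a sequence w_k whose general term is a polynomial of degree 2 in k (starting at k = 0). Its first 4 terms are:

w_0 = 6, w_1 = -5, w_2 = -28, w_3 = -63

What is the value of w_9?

-525

1st diffs: -11, -23, -35.
2nd diffs: -12, -12 (constant).
So w_k = -6k^2 - 5k + 6.
Evaluating at k = 9 gives w_9 = -525.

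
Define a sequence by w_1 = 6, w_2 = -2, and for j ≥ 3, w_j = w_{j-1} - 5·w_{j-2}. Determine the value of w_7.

-442

Step forward from the initial values:
w_3 = -32  w_4 = -22  w_5 = 138  w_6 = 248  w_7 = -442.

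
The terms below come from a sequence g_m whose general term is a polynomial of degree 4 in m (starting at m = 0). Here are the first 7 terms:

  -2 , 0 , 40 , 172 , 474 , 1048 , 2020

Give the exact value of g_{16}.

1st diffs: 2, 40, 132, 302, 574, 972.
2nd diffs: 38, 92, 170, 272, 398.
3rd diffs: 54, 78, 102, 126.
4th diffs: 24, 24, 24 (constant).
So g_m = m^4 + 3m^3 + 3m^2 - 5m - 2.
Evaluating at m = 16 gives g_{16} = 78510.

78510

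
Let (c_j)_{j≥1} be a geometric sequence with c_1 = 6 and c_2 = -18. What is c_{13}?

Common ratio r = -3.
c_j = 6·(-3)^(j-1).
c_{13} = 6·(-3)^12 = 3188646.

3188646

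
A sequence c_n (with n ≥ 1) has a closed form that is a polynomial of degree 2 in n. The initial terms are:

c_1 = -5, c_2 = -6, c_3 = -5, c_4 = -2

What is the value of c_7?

1st diffs: -1, 1, 3.
2nd diffs: 2, 2 (constant).
Newton forward-difference form: c_n = -5 + (-1)·C(n-1,1) + 2·C(n-1,2).
At n = 7: n-1 = 6, so c_7 = -5 - 6 + 30 = 19.

19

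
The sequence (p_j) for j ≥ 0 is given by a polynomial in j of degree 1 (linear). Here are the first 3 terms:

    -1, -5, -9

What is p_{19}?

1st diffs: -4, -4 (constant).
So p_j = -4j - 1.
Evaluating at j = 19 gives p_{19} = -77.

-77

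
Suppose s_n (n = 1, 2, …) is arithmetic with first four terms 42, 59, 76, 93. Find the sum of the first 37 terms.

Common difference d = 17.
s_n = 42 + (n - 1)·17.
s_{37} = 654; S = 37·(42 + 654)/2 = 12876.

12876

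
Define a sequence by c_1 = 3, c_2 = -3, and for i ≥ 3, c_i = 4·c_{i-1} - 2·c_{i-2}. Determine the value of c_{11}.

-362016

Step forward from the initial values:
c_3 = -18, c_4 = -66, c_5 = -228, c_6 = -780, c_7 = -2664, c_8 = -9096, c_9 = -31056, c_{10} = -106032, c_{11} = -362016.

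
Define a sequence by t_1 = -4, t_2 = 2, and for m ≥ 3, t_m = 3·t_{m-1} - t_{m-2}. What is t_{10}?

9116

t_3 = 10; t_4 = 28; t_5 = 74; t_6 = 194; t_7 = 508; t_8 = 1330; t_9 = 3482; t_{10} = 9116.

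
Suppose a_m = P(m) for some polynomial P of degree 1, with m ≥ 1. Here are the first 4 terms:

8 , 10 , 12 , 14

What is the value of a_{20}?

46

1st diffs: 2, 2, 2 (constant).
So a_m = 2m + 6.
Evaluating at m = 20 gives a_{20} = 46.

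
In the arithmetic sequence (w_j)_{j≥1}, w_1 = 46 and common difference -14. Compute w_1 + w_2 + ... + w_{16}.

-944

w_j = 46 + (j - 1)·(-14).
w_{16} = -164; S = 16·(46 + (-164))/2 = -944.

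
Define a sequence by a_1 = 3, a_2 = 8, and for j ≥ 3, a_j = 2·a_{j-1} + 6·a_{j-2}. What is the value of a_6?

1568

Iterate the recurrence:
a_3 = 34, a_4 = 116, a_5 = 436, a_6 = 1568.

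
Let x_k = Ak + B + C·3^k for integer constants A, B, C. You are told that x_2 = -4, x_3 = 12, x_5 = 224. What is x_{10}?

59020

Write the equations: 2A + B + 9C = -4; 3A + B + 27C = 12; 5A + B + 243C = 224.
Subtracting the first from the second: A + 18C = 16.
Subtracting the second from the third: 2A + 216C = 212.
Solving: C = 1, A = -2, then B = -9.
Hence x_{10} = -2·10 + (-9) + 1·59049 = 59020.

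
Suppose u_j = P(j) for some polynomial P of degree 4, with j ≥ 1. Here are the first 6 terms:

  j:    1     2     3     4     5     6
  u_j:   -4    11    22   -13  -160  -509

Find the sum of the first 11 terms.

1st diffs: 15, 11, -35, -147, -349.
2nd diffs: -4, -46, -112, -202.
3rd diffs: -42, -66, -90.
4th diffs: -24, -24 (constant).
Newton forward-difference form: u_j = -4 + 15·C(j-1,1) + (-4)·C(j-1,2) + (-42)·C(j-1,3) + (-24)·C(j-1,4).
Continuing: …, -1174, -2293, -4028, -6565, …, u_{11} = -10114.
Summing j = 1..11 (11 terms) gives -24827.

-24827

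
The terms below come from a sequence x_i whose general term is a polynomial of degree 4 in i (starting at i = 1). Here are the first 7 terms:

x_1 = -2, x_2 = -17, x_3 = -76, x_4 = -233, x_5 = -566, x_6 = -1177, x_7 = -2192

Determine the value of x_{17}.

1st diffs: -15, -59, -157, -333, -611, -1015.
2nd diffs: -44, -98, -176, -278, -404.
3rd diffs: -54, -78, -102, -126.
4th diffs: -24, -24, -24 (constant).
So x_i = -i^4 + i^3 - 3i^2 + 2i - 1.
Evaluating at i = 17 gives x_{17} = -79442.

-79442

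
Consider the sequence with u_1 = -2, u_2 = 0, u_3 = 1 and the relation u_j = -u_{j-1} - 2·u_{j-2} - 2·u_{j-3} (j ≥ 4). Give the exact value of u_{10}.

-15

u_4 = 3, u_5 = -5, u_6 = -3, u_7 = 7, u_8 = 9, u_9 = -17, u_{10} = -15.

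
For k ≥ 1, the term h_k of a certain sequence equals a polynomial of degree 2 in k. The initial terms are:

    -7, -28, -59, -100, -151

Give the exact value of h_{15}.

-1211

1st diffs: -21, -31, -41, -51.
2nd diffs: -10, -10, -10 (constant).
So h_k = -5k^2 - 6k + 4.
Evaluating at k = 15 gives h_{15} = -1211.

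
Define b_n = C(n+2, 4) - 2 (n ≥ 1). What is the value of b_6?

68

C(8, 4) = 70, so b_6 = 68.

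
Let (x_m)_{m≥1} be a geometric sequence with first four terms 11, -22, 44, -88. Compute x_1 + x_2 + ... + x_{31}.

Common ratio r = -2.
x_m = 11·(-2)^(m-1).
S = 11·((-2)^31 - 1)/(-2 - 1) = 11·(-2147483648 - 1)/(-3) = 7874106713.

7874106713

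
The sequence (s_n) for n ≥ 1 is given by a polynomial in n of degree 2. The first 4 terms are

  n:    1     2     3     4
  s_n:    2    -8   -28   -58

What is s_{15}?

1st diffs: -10, -20, -30.
2nd diffs: -10, -10 (constant).
Newton forward-difference form: s_n = 2 + (-10)·C(n-1,1) + (-10)·C(n-1,2).
At n = 15: n-1 = 14, so s_{15} = 2 - 140 - 910 = -1048.

-1048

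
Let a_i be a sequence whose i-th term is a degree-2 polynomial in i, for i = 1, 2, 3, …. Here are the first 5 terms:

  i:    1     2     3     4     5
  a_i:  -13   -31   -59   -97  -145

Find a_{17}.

-1501

1st diffs: -18, -28, -38, -48.
2nd diffs: -10, -10, -10 (constant).
So a_i = -5i^2 - 3i - 5.
Evaluating at i = 17 gives a_{17} = -1501.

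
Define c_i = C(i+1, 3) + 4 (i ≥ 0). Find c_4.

C(5, 3) = 10, so c_4 = 14.

14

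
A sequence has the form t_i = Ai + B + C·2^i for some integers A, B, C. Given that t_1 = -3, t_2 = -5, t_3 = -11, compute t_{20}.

-2097113

Write the equations: A + B + 2C = -3; 2A + B + 4C = -5; 3A + B + 8C = -11.
Subtracting the first from the second: A + 2C = -2.
Subtracting the second from the third: A + 4C = -6.
Solving: C = -2, A = 2, then B = -1.
So t_i = 2·i + (-1) + (-2)·2^i; at i=20 this is -2097113.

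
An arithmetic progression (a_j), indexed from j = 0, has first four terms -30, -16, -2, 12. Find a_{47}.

628

Common difference d = 14.
a_j = -30 + (j - 0)·14.
a_{47} = -30 + 47·14 = 628.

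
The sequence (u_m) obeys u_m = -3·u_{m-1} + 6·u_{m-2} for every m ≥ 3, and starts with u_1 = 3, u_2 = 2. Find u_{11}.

940896

Applying the relation repeatedly:
u_3 = 12;  u_4 = -24;  u_5 = 144;  u_6 = -576;  u_7 = 2592;  u_8 = -11232;  u_9 = 49248;  u_{10} = -215136;  u_{11} = 940896.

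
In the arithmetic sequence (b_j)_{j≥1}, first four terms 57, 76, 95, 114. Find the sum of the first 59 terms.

35872

Common difference d = 19.
b_j = 57 + (j - 1)·19.
b_{59} = 1159; S = 59·(57 + 1159)/2 = 35872.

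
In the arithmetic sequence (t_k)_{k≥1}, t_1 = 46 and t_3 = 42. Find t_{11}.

26

Common difference d = (42 - 46) / (3 - 1) = -2.
t_k = 46 + (k - 1)·(-2).
t_{11} = 46 + 10·(-2) = 26.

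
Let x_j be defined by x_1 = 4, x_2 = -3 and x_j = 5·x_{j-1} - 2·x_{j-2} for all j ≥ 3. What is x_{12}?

-20514229

Step forward from the initial values:
x_3 = -23;  x_4 = -109;  x_5 = -499;  x_6 = -2277;  x_7 = -10387;  x_8 = -47381;  x_9 = -216131;  x_{10} = -985893;  x_{11} = -4497203;  x_{12} = -20514229.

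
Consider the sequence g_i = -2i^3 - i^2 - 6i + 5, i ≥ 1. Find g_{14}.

g_{14} = -2·14^3 - 1·14^2 - 6·14 + 5 = -5763.

-5763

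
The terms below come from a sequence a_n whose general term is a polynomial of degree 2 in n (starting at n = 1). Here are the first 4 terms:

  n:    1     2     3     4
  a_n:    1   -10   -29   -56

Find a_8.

1st diffs: -11, -19, -27.
2nd diffs: -8, -8 (constant).
So a_n = -4n^2 + n + 4.
Evaluating at n = 8 gives a_8 = -244.

-244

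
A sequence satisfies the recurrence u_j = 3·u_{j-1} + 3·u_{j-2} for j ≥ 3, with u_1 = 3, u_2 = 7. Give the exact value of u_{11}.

u_3 = 30, u_4 = 111, u_5 = 423, u_6 = 1602, u_7 = 6075, u_8 = 23031, u_9 = 87318, u_{10} = 331047, u_{11} = 1255095.

1255095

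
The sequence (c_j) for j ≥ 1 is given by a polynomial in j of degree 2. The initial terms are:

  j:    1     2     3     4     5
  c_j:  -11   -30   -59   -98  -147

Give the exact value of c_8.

-354

1st diffs: -19, -29, -39, -49.
2nd diffs: -10, -10, -10 (constant).
Newton forward-difference form: c_j = -11 + (-19)·C(j-1,1) + (-10)·C(j-1,2).
At j = 8: j-1 = 7, so c_8 = -11 - 133 - 210 = -354.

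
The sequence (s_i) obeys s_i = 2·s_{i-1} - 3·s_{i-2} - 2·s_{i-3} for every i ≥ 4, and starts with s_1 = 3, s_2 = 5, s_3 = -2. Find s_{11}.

-4038

s_4 = -25, s_5 = -54, s_6 = -29, s_7 = 154, s_8 = 503, s_9 = 602, s_{10} = -613, s_{11} = -4038.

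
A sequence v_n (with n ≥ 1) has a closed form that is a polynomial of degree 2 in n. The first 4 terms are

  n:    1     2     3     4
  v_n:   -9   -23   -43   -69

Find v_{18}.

-1063

1st diffs: -14, -20, -26.
2nd diffs: -6, -6 (constant).
Newton forward-difference form: v_n = -9 + (-14)·C(n-1,1) + (-6)·C(n-1,2).
At n = 18: n-1 = 17, so v_{18} = -9 - 238 - 816 = -1063.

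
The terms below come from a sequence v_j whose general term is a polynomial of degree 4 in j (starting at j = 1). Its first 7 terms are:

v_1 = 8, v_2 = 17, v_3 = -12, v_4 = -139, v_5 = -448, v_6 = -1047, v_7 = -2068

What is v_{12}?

-19803

1st diffs: 9, -29, -127, -309, -599, -1021.
2nd diffs: -38, -98, -182, -290, -422.
3rd diffs: -60, -84, -108, -132.
4th diffs: -24, -24, -24 (constant).
So v_j = -j^4 + 6j^2 + 6j - 3.
Evaluating at j = 12 gives v_{12} = -19803.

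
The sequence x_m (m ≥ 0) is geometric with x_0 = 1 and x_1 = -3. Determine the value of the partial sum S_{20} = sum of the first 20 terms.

Common ratio r = -3.
x_m = 1·(-3)^(m-0).
S = 1·((-3)^20 - 1)/(-3 - 1) = 1·(3486784401 - 1)/(-4) = -871696100.

-871696100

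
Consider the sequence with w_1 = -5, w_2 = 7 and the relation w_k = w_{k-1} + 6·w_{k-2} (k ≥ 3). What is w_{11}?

Compute successive terms:
w_3 = -23, w_4 = 19, w_5 = -119, w_6 = -5, w_7 = -719, w_8 = -749, w_9 = -5063, w_{10} = -9557, w_{11} = -39935.
(Characteristic roots are 3 and -2.)

-39935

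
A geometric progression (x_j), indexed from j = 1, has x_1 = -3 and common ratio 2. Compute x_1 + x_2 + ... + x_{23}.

-25165821

x_j = (-3)·2^(j-1).
S = (-3)·(2^23 - 1)/(2 - 1) = (-3)·(8388608 - 1)/(1) = -25165821.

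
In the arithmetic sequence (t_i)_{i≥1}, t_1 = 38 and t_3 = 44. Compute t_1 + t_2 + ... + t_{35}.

Common difference d = (44 - 38) / (3 - 1) = 3.
t_i = 38 + (i - 1)·3.
t_{35} = 140; S = 35·(38 + 140)/2 = 3115.

3115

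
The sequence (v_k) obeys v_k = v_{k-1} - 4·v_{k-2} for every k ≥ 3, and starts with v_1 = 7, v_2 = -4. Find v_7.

v_3 = -32; v_4 = -16; v_5 = 112; v_6 = 176; v_7 = -272.

-272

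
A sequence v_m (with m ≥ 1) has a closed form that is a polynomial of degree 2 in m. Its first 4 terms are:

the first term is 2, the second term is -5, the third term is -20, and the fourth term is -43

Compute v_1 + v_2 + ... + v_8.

-628

1st diffs: -7, -15, -23.
2nd diffs: -8, -8 (constant).
Newton forward-difference form: v_m = 2 + (-7)·C(m-1,1) + (-8)·C(m-1,2).
Continuing: -74, -113, -160, -215.
Summing m = 1..8 (8 terms) gives -628.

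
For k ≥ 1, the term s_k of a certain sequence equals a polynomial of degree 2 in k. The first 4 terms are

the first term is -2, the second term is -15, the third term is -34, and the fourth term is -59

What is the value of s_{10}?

1st diffs: -13, -19, -25.
2nd diffs: -6, -6 (constant).
Newton forward-difference form: s_k = -2 + (-13)·C(k-1,1) + (-6)·C(k-1,2).
At k = 10: k-1 = 9, so s_{10} = -2 - 117 - 216 = -335.

-335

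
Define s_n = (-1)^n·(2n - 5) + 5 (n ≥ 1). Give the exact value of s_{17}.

-24

(-1)^17 = -1; 2n - 5 at n=17 is 29; so s_{17} = -24.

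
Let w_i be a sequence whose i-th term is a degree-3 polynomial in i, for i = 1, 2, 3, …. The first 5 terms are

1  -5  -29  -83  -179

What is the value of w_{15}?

1st diffs: -6, -24, -54, -96.
2nd diffs: -18, -30, -42.
3rd diffs: -12, -12 (constant).
Newton forward-difference form: w_i = 1 + (-6)·C(i-1,1) + (-18)·C(i-1,2) + (-12)·C(i-1,3).
At i = 15: i-1 = 14, so w_{15} = 1 - 84 - 1638 - 4368 = -6089.

-6089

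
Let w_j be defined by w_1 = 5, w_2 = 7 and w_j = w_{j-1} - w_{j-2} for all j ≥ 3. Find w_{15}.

2

Iterate the recurrence:
w_3 = 2;  w_4 = -5;  w_5 = -7;  …;  w_{12} = -2;  w_{13} = 5;  w_{14} = 7;  w_{15} = 2.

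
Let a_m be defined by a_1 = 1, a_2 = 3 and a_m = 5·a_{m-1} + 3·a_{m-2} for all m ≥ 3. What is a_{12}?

88078554

Iterate the recurrence:
a_3 = 18, a_4 = 99, a_5 = 549, a_6 = 3042, a_7 = 16857, a_8 = 93411, a_9 = 517626, a_{10} = 2868363, a_{11} = 15894693, a_{12} = 88078554.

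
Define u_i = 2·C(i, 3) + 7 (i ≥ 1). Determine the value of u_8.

C(8, 3) = 56, so u_8 = 119.

119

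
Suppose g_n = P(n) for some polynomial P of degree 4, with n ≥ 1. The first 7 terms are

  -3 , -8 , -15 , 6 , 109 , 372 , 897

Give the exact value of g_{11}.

1st diffs: -5, -7, 21, 103, 263, 525.
2nd diffs: -2, 28, 82, 160, 262.
3rd diffs: 30, 54, 78, 102.
4th diffs: 24, 24, 24 (constant).
Newton forward-difference form: g_n = -3 + (-5)·C(n-1,1) + (-2)·C(n-1,2) + 30·C(n-1,3) + 24·C(n-1,4).
At n = 11: n-1 = 10, so g_{11} = -3 - 50 - 90 + 3600 + 5040 = 8497.

8497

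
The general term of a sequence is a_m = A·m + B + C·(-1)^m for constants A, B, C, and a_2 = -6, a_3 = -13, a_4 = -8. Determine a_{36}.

Plug in m = 2, 3, 4: 2A + B + C = -6; 3A + B - C = -13; 4A + B + C = -8.
Subtracting the first from the second: A - 2C = -7.
Subtracting the second from the third: A + 2C = 5.
Solving: C = 3, A = -1, then B = -7.
So a_m = -1·m + (-7) + 3·(-1)^m; at m=36 this is -40.

-40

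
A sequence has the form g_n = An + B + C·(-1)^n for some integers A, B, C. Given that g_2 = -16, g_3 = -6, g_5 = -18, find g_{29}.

-162

Plug in n = 2, 3, 5: 2A + B + C = -16; 3A + B - C = -6; 5A + B - C = -18.
Subtracting the first from the second: A - 2C = 10.
Subtracting the second from the third: 2A = -12.
Solving: C = -8, A = -6, then B = 4.
Hence g_{29} = -6·29 + 4 + (-8)·(-1) = -162.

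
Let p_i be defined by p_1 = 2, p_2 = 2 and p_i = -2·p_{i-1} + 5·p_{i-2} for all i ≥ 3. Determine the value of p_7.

326

Applying the relation repeatedly:
p_3 = 6  p_4 = -2  p_5 = 34  p_6 = -78  p_7 = 326.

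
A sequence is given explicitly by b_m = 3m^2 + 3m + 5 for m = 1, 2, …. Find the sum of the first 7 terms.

Over m = 1..7: Σm = 28, Σm² = 140.
Total = (3)·140 + (3)·28 + (5)·7 = 539.

539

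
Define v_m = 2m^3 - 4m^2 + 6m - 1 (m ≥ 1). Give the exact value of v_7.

v_7 = 2·7^3 - 4·7^2 + 6·7 - 1 = 531.

531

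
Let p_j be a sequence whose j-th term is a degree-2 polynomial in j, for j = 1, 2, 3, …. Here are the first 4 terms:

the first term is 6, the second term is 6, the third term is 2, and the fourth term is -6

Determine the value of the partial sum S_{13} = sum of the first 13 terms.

-1066

1st diffs: 0, -4, -8.
2nd diffs: -4, -4 (constant).
So p_j = -2j^2 + 6j + 2.
Continuing: …, -18, -34, -54, -78, …, p_{13} = -258.
Summing j = 1..13 (13 terms) gives -1066.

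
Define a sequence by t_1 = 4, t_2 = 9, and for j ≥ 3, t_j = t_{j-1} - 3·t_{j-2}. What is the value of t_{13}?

Iterate the recurrence:
t_3 = -3, t_4 = -30, t_5 = -21, …, t_{10} = -246, t_{11} = 1167, t_{12} = 1905, t_{13} = -1596.

-1596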